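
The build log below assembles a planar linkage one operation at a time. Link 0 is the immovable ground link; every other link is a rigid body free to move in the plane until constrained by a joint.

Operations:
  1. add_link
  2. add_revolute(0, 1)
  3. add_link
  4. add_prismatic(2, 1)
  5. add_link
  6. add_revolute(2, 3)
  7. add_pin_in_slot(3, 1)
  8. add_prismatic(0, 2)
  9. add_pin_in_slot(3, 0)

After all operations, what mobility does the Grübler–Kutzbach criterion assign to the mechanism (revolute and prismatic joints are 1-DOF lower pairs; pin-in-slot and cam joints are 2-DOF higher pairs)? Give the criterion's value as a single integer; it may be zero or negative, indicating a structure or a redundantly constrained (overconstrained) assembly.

M = -1

L=1 J1=0 J2=0
add link → L=2 J1=0 J2=0
R@0,1 dof=1 J1 → L=2 J1=1 J2=0
add link → L=3 J1=1 J2=0
P@2,1 dof=1 J1 → L=3 J1=2 J2=0
add link → L=4 J1=2 J2=0
R@2,3 dof=1 J1 → L=4 J1=3 J2=0
PS@3,1 dof=2 J2 → L=4 J1=3 J2=1
P@0,2 dof=1 J1 → L=4 J1=4 J2=1
PS@3,0 dof=2 J2 → L=4 J1=4 J2=2
M=3(L−1)−2J1−J2=3·3−2·4−2=-1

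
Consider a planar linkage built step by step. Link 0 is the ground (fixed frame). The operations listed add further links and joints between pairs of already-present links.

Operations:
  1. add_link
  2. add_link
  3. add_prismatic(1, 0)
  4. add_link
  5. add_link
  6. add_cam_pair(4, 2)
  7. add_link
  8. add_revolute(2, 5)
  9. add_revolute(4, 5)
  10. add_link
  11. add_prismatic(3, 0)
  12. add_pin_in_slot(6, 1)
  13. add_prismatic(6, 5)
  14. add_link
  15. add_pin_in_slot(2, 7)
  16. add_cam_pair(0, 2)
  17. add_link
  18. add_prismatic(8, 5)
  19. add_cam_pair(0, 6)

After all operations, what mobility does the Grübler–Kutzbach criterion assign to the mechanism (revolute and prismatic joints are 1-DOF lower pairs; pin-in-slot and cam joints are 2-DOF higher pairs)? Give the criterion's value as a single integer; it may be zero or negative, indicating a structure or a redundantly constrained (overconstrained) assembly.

M = 7

[1;0;0] (link 0 is ground)
L+ [2;0;0]
L+ [3;0;0]
P(1,0)∈J1 [3;1;0]
L+ [4;1;0]
L+ [5;1;0]
C(4,2)∈J2 [5;1;1]
L+ [6;1;1]
R(2,5)∈J1 [6;2;1]
R(4,5)∈J1 [6;3;1]
L+ [7;3;1]
P(3,0)∈J1 [7;4;1]
PS(6,1)∈J2 [7;4;2]
P(6,5)∈J1 [7;5;2]
L+ [8;5;2]
PS(2,7)∈J2 [8;5;3]
C(0,2)∈J2 [8;5;4]
L+ [9;5;4]
P(8,5)∈J1 [9;6;4]
C(0,6)∈J2 [9;6;5]
mobility = 24 − 12 − 5 = 7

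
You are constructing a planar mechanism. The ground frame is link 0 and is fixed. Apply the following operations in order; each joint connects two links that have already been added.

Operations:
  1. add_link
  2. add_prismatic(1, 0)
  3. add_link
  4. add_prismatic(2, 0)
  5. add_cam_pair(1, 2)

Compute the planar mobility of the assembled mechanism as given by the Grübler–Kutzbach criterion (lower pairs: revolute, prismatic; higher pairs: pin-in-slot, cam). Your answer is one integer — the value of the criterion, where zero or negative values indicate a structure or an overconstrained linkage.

M = 1

(L,J1,J2)=(1,0,0); link0 fixed
link1: (2,0,0)
P 1-0 [J1]: (2,1,0)
link2: (3,1,0)
P 2-0 [J1]: (3,2,0)
C 1-2 [J2]: (3,2,1)
Grübler: 3·2 − 2·2 − 1 = 1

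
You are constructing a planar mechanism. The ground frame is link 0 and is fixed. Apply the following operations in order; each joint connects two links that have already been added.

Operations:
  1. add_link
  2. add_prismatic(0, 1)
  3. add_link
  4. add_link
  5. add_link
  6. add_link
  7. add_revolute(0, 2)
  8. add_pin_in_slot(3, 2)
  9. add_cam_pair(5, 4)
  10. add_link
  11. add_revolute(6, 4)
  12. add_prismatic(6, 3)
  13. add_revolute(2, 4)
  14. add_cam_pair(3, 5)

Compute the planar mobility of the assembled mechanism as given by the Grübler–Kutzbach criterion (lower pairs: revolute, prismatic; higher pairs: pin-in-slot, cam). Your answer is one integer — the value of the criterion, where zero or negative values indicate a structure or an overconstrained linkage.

M = 5

(L,J1,J2)=(1,0,0); link0 fixed
link1: (2,0,0)
P 0-1 [J1]: (2,1,0)
link2: (3,1,0)
link3: (4,1,0)
link4: (5,1,0)
link5: (6,1,0)
R 0-2 [J1]: (6,2,0)
PS 3-2 [J2]: (6,2,1)
C 5-4 [J2]: (6,2,2)
link6: (7,2,2)
R 6-4 [J1]: (7,3,2)
P 6-3 [J1]: (7,4,2)
R 2-4 [J1]: (7,5,2)
C 3-5 [J2]: (7,5,3)
Grübler: 3·6 − 2·5 − 3 = 5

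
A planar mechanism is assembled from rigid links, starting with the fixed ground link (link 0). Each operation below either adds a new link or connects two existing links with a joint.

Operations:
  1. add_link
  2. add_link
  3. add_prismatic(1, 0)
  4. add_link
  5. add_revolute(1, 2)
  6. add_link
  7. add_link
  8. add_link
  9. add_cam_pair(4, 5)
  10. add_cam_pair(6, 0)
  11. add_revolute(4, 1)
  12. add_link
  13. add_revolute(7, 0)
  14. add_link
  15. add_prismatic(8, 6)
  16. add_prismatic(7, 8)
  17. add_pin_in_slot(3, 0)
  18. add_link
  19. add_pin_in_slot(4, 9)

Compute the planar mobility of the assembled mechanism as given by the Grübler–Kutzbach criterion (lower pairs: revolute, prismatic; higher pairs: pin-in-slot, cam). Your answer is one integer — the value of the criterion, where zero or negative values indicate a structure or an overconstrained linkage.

ground; <1,0,0>
#1 <2,0,0>
#2 <3,0,0>
P:1↔0 J1 <3,1,0>
#3 <4,1,0>
R:1↔2 J1 <4,2,0>
#4 <5,2,0>
#5 <6,2,0>
#6 <7,2,0>
C:4↔5 J2 <7,2,1>
C:6↔0 J2 <7,2,2>
R:4↔1 J1 <7,3,2>
#7 <8,3,2>
R:7↔0 J1 <8,4,2>
#8 <9,4,2>
P:8↔6 J1 <9,5,2>
P:7↔8 J1 <9,6,2>
PS:3↔0 J2 <9,6,3>
#9 <10,6,3>
PS:4↔9 J2 <10,6,4>
3×9 − 2×6 − 1×4 = 11

M = 11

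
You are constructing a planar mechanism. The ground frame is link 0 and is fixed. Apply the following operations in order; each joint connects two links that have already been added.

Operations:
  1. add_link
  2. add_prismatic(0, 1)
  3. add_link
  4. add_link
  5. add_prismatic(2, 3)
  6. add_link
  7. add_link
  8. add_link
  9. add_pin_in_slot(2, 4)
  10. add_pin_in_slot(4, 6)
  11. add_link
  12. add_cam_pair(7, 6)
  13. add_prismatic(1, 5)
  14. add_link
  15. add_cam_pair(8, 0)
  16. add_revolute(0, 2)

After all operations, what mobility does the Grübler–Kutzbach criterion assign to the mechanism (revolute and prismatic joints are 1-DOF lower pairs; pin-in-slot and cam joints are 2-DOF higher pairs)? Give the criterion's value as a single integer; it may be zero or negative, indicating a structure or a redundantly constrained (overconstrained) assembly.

M = 12

L=1 J1=0 J2=0
add link → L=2 J1=0 J2=0
P@0,1 dof=1 J1 → L=2 J1=1 J2=0
add link → L=3 J1=1 J2=0
add link → L=4 J1=1 J2=0
P@2,3 dof=1 J1 → L=4 J1=2 J2=0
add link → L=5 J1=2 J2=0
add link → L=6 J1=2 J2=0
add link → L=7 J1=2 J2=0
PS@2,4 dof=2 J2 → L=7 J1=2 J2=1
PS@4,6 dof=2 J2 → L=7 J1=2 J2=2
add link → L=8 J1=2 J2=2
C@7,6 dof=2 J2 → L=8 J1=2 J2=3
P@1,5 dof=1 J1 → L=8 J1=3 J2=3
add link → L=9 J1=3 J2=3
C@8,0 dof=2 J2 → L=9 J1=3 J2=4
R@0,2 dof=1 J1 → L=9 J1=4 J2=4
M=3(L−1)−2J1−J2=3·8−2·4−4=12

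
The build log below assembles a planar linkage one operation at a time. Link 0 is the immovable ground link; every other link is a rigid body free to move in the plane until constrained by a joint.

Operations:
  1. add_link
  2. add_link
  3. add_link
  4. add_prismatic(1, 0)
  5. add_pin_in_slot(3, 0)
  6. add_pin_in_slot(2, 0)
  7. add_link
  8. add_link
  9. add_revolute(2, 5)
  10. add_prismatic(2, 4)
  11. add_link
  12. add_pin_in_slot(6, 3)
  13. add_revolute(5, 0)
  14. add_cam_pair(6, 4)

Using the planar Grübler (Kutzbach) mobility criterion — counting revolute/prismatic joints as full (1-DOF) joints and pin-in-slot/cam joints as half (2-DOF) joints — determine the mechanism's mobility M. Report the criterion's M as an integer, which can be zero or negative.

M = 6

link 0 = ground. State L|J1|J2 = 1|0|0
+link1  2|0|0
+link2  3|0|0
+link3  4|0|0
P(1,0) f=1→J1  4|1|0
PS(3,0) f=2→J2  4|1|1
PS(2,0) f=2→J2  4|1|2
+link4  5|1|2
+link5  6|1|2
R(2,5) f=1→J1  6|2|2
P(2,4) f=1→J1  6|3|2
+link6  7|3|2
PS(6,3) f=2→J2  7|3|3
R(5,0) f=1→J1  7|4|3
C(6,4) f=2→J2  7|4|4
M = 3(7−1)−2·4−4 = 18−8−4 = 6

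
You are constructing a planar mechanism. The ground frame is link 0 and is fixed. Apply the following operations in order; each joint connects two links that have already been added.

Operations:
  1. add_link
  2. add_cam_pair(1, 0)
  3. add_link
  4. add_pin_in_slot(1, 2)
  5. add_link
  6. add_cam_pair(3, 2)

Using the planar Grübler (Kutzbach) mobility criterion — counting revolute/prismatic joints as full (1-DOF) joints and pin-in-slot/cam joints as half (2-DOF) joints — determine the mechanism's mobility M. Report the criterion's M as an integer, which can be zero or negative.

M = 6

ground; <1,0,0>
#1 <2,0,0>
C:1↔0 J2 <2,0,1>
#2 <3,0,1>
PS:1↔2 J2 <3,0,2>
#3 <4,0,2>
C:3↔2 J2 <4,0,3>
3×3 − 2×0 − 1×3 = 6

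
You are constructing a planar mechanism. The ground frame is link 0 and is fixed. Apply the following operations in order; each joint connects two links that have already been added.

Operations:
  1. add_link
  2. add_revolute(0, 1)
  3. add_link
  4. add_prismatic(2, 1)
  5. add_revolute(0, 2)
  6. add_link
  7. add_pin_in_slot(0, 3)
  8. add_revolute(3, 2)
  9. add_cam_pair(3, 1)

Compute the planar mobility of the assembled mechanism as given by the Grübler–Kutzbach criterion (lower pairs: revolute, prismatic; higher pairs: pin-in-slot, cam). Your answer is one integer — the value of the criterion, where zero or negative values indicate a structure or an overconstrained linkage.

M = -1

(L,J1,J2)=(1,0,0); link0 fixed
link1: (2,0,0)
R 0-1 [J1]: (2,1,0)
link2: (3,1,0)
P 2-1 [J1]: (3,2,0)
R 0-2 [J1]: (3,3,0)
link3: (4,3,0)
PS 0-3 [J2]: (4,3,1)
R 3-2 [J1]: (4,4,1)
C 3-1 [J2]: (4,4,2)
Grübler: 3·3 − 2·4 − 2 = -1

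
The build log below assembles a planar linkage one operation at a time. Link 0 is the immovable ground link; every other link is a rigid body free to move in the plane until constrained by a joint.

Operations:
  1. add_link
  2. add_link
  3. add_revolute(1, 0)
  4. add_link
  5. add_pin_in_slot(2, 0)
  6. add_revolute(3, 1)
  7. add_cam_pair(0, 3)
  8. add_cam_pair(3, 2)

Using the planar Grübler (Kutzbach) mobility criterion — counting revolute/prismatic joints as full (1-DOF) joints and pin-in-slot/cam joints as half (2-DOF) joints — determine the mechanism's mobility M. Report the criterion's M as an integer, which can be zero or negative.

L=1 J1=0 J2=0
add link → L=2 J1=0 J2=0
add link → L=3 J1=0 J2=0
R@1,0 dof=1 J1 → L=3 J1=1 J2=0
add link → L=4 J1=1 J2=0
PS@2,0 dof=2 J2 → L=4 J1=1 J2=1
R@3,1 dof=1 J1 → L=4 J1=2 J2=1
C@0,3 dof=2 J2 → L=4 J1=2 J2=2
C@3,2 dof=2 J2 → L=4 J1=2 J2=3
M=3(L−1)−2J1−J2=3·3−2·2−3=2

M = 2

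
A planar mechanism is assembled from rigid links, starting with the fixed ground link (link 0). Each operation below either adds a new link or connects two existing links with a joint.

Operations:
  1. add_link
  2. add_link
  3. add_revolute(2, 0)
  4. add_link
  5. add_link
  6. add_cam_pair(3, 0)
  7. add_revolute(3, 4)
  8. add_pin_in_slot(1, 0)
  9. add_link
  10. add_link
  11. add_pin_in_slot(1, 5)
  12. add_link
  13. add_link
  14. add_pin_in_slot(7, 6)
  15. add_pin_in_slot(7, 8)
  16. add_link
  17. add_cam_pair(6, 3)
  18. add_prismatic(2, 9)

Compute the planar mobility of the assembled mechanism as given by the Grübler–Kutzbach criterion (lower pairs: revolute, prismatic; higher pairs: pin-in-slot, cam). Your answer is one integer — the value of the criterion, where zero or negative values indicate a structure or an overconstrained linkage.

[1;0;0] (link 0 is ground)
L+ [2;0;0]
L+ [3;0;0]
R(2,0)∈J1 [3;1;0]
L+ [4;1;0]
L+ [5;1;0]
C(3,0)∈J2 [5;1;1]
R(3,4)∈J1 [5;2;1]
PS(1,0)∈J2 [5;2;2]
L+ [6;2;2]
L+ [7;2;2]
PS(1,5)∈J2 [7;2;3]
L+ [8;2;3]
L+ [9;2;3]
PS(7,6)∈J2 [9;2;4]
PS(7,8)∈J2 [9;2;5]
L+ [10;2;5]
C(6,3)∈J2 [10;2;6]
P(2,9)∈J1 [10;3;6]
mobility = 27 − 6 − 6 = 15

M = 15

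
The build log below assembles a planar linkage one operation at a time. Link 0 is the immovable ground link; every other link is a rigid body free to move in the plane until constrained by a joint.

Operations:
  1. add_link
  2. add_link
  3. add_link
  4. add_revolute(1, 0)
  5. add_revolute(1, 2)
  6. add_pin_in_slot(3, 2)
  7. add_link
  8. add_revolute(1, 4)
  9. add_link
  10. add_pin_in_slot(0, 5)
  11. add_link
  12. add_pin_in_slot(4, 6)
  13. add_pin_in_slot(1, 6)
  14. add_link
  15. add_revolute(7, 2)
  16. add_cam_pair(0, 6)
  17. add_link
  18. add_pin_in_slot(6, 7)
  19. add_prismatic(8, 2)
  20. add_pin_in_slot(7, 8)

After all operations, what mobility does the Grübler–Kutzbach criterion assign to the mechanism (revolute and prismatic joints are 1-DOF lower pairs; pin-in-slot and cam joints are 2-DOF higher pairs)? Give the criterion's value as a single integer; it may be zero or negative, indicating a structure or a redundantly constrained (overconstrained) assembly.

M = 7

[1;0;0] (link 0 is ground)
L+ [2;0;0]
L+ [3;0;0]
L+ [4;0;0]
R(1,0)∈J1 [4;1;0]
R(1,2)∈J1 [4;2;0]
PS(3,2)∈J2 [4;2;1]
L+ [5;2;1]
R(1,4)∈J1 [5;3;1]
L+ [6;3;1]
PS(0,5)∈J2 [6;3;2]
L+ [7;3;2]
PS(4,6)∈J2 [7;3;3]
PS(1,6)∈J2 [7;3;4]
L+ [8;3;4]
R(7,2)∈J1 [8;4;4]
C(0,6)∈J2 [8;4;5]
L+ [9;4;5]
PS(6,7)∈J2 [9;4;6]
P(8,2)∈J1 [9;5;6]
PS(7,8)∈J2 [9;5;7]
mobility = 24 − 10 − 7 = 7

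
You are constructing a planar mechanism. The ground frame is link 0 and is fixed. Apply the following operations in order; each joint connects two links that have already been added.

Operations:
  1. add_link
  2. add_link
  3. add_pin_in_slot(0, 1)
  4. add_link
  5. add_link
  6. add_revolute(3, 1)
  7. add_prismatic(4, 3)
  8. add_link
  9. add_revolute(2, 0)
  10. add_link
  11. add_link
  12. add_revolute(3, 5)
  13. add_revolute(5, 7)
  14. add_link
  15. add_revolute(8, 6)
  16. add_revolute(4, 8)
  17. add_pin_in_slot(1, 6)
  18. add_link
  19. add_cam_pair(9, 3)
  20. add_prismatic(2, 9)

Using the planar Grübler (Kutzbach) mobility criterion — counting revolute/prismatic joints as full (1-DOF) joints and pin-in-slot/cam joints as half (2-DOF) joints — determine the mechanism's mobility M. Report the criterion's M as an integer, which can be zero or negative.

link 0 = ground. State L|J1|J2 = 1|0|0
+link1  2|0|0
+link2  3|0|0
PS(0,1) f=2→J2  3|0|1
+link3  4|0|1
+link4  5|0|1
R(3,1) f=1→J1  5|1|1
P(4,3) f=1→J1  5|2|1
+link5  6|2|1
R(2,0) f=1→J1  6|3|1
+link6  7|3|1
+link7  8|3|1
R(3,5) f=1→J1  8|4|1
R(5,7) f=1→J1  8|5|1
+link8  9|5|1
R(8,6) f=1→J1  9|6|1
R(4,8) f=1→J1  9|7|1
PS(1,6) f=2→J2  9|7|2
+link9  10|7|2
C(9,3) f=2→J2  10|7|3
P(2,9) f=1→J1  10|8|3
M = 3(10−1)−2·8−3 = 27−16−3 = 8

M = 8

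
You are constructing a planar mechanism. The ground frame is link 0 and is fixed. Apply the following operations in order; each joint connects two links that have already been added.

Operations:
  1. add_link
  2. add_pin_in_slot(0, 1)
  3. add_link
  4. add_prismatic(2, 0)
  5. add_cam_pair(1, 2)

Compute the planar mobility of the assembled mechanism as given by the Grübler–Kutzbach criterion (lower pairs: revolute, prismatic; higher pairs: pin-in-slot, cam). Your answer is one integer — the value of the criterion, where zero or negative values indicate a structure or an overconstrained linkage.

M = 2

L=1 J1=0 J2=0
add link → L=2 J1=0 J2=0
PS@0,1 dof=2 J2 → L=2 J1=0 J2=1
add link → L=3 J1=0 J2=1
P@2,0 dof=1 J1 → L=3 J1=1 J2=1
C@1,2 dof=2 J2 → L=3 J1=1 J2=2
M=3(L−1)−2J1−J2=3·2−2·1−2=2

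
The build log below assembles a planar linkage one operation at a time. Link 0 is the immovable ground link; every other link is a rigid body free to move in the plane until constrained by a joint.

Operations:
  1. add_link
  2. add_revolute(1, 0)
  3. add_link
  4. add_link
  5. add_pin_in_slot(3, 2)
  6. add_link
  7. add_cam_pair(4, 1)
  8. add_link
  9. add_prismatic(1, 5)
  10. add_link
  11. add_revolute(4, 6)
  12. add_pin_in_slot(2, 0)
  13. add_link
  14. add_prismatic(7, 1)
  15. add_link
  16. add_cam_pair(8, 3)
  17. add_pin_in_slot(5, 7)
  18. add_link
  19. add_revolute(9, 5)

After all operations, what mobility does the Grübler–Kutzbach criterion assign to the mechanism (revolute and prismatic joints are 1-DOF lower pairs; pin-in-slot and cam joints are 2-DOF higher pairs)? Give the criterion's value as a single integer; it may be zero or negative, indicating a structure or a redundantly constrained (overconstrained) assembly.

M = 12

L=1 J1=0 J2=0
add link → L=2 J1=0 J2=0
R@1,0 dof=1 J1 → L=2 J1=1 J2=0
add link → L=3 J1=1 J2=0
add link → L=4 J1=1 J2=0
PS@3,2 dof=2 J2 → L=4 J1=1 J2=1
add link → L=5 J1=1 J2=1
C@4,1 dof=2 J2 → L=5 J1=1 J2=2
add link → L=6 J1=1 J2=2
P@1,5 dof=1 J1 → L=6 J1=2 J2=2
add link → L=7 J1=2 J2=2
R@4,6 dof=1 J1 → L=7 J1=3 J2=2
PS@2,0 dof=2 J2 → L=7 J1=3 J2=3
add link → L=8 J1=3 J2=3
P@7,1 dof=1 J1 → L=8 J1=4 J2=3
add link → L=9 J1=4 J2=3
C@8,3 dof=2 J2 → L=9 J1=4 J2=4
PS@5,7 dof=2 J2 → L=9 J1=4 J2=5
add link → L=10 J1=4 J2=5
R@9,5 dof=1 J1 → L=10 J1=5 J2=5
M=3(L−1)−2J1−J2=3·9−2·5−5=12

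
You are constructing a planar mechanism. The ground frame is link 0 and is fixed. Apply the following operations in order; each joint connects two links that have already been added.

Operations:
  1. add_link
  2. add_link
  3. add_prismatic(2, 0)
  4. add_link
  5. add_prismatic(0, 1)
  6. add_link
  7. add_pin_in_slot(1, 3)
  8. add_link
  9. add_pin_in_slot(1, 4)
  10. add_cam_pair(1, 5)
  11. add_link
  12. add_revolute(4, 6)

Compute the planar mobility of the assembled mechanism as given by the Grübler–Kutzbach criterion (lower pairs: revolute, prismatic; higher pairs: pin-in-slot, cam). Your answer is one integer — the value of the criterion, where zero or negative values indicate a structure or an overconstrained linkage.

L=1 J1=0 J2=0
add link → L=2 J1=0 J2=0
add link → L=3 J1=0 J2=0
P@2,0 dof=1 J1 → L=3 J1=1 J2=0
add link → L=4 J1=1 J2=0
P@0,1 dof=1 J1 → L=4 J1=2 J2=0
add link → L=5 J1=2 J2=0
PS@1,3 dof=2 J2 → L=5 J1=2 J2=1
add link → L=6 J1=2 J2=1
PS@1,4 dof=2 J2 → L=6 J1=2 J2=2
C@1,5 dof=2 J2 → L=6 J1=2 J2=3
add link → L=7 J1=2 J2=3
R@4,6 dof=1 J1 → L=7 J1=3 J2=3
M=3(L−1)−2J1−J2=3·6−2·3−3=9

M = 9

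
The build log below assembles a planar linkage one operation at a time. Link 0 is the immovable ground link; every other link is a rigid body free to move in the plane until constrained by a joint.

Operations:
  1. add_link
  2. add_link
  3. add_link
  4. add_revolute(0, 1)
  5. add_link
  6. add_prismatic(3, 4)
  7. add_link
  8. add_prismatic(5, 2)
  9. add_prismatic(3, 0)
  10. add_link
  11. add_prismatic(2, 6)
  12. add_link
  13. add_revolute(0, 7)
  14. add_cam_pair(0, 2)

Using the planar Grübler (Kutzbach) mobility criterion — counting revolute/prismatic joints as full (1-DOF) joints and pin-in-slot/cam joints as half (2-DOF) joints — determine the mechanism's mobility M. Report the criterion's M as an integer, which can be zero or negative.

M = 8

link 0 = ground. State L|J1|J2 = 1|0|0
+link1  2|0|0
+link2  3|0|0
+link3  4|0|0
R(0,1) f=1→J1  4|1|0
+link4  5|1|0
P(3,4) f=1→J1  5|2|0
+link5  6|2|0
P(5,2) f=1→J1  6|3|0
P(3,0) f=1→J1  6|4|0
+link6  7|4|0
P(2,6) f=1→J1  7|5|0
+link7  8|5|0
R(0,7) f=1→J1  8|6|0
C(0,2) f=2→J2  8|6|1
M = 3(8−1)−2·6−1 = 21−12−1 = 8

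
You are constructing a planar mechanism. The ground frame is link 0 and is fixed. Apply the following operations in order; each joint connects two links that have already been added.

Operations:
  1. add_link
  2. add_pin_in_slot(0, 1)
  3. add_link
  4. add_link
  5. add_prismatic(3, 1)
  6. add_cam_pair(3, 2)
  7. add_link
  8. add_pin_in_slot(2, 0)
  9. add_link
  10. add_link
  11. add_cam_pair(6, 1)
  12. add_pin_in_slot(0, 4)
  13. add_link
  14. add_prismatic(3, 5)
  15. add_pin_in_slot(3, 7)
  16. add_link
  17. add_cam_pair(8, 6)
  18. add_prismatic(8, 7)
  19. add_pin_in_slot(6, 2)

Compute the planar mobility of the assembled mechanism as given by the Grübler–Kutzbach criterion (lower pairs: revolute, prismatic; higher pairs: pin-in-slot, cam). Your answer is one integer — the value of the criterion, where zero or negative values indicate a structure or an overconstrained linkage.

link 0 = ground. State L|J1|J2 = 1|0|0
+link1  2|0|0
PS(0,1) f=2→J2  2|0|1
+link2  3|0|1
+link3  4|0|1
P(3,1) f=1→J1  4|1|1
C(3,2) f=2→J2  4|1|2
+link4  5|1|2
PS(2,0) f=2→J2  5|1|3
+link5  6|1|3
+link6  7|1|3
C(6,1) f=2→J2  7|1|4
PS(0,4) f=2→J2  7|1|5
+link7  8|1|5
P(3,5) f=1→J1  8|2|5
PS(3,7) f=2→J2  8|2|6
+link8  9|2|6
C(8,6) f=2→J2  9|2|7
P(8,7) f=1→J1  9|3|7
PS(6,2) f=2→J2  9|3|8
M = 3(9−1)−2·3−8 = 24−6−8 = 10

M = 10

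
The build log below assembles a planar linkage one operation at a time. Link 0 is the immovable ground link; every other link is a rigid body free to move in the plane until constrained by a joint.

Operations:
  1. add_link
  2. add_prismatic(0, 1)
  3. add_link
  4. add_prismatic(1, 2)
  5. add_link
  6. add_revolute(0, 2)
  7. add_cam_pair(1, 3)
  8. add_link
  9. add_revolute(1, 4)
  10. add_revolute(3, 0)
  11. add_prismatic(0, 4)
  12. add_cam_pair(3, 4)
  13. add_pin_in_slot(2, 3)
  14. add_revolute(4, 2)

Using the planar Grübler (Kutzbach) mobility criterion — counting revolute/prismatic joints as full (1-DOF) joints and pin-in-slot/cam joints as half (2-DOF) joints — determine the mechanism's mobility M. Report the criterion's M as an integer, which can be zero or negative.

[1;0;0] (link 0 is ground)
L+ [2;0;0]
P(0,1)∈J1 [2;1;0]
L+ [3;1;0]
P(1,2)∈J1 [3;2;0]
L+ [4;2;0]
R(0,2)∈J1 [4;3;0]
C(1,3)∈J2 [4;3;1]
L+ [5;3;1]
R(1,4)∈J1 [5;4;1]
R(3,0)∈J1 [5;5;1]
P(0,4)∈J1 [5;6;1]
C(3,4)∈J2 [5;6;2]
PS(2,3)∈J2 [5;6;3]
R(4,2)∈J1 [5;7;3]
mobility = 12 − 14 − 3 = -5

M = -5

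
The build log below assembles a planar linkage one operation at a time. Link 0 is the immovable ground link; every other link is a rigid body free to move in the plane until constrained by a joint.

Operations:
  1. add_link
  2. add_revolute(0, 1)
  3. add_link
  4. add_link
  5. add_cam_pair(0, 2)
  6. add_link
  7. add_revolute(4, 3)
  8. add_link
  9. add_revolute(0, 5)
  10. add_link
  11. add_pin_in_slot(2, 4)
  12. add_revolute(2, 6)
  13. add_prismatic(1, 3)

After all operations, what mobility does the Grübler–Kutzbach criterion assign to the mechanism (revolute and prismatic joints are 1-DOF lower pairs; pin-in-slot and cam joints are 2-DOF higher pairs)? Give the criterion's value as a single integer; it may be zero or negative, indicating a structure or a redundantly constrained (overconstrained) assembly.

link 0 = ground. State L|J1|J2 = 1|0|0
+link1  2|0|0
R(0,1) f=1→J1  2|1|0
+link2  3|1|0
+link3  4|1|0
C(0,2) f=2→J2  4|1|1
+link4  5|1|1
R(4,3) f=1→J1  5|2|1
+link5  6|2|1
R(0,5) f=1→J1  6|3|1
+link6  7|3|1
PS(2,4) f=2→J2  7|3|2
R(2,6) f=1→J1  7|4|2
P(1,3) f=1→J1  7|5|2
M = 3(7−1)−2·5−2 = 18−10−2 = 6

M = 6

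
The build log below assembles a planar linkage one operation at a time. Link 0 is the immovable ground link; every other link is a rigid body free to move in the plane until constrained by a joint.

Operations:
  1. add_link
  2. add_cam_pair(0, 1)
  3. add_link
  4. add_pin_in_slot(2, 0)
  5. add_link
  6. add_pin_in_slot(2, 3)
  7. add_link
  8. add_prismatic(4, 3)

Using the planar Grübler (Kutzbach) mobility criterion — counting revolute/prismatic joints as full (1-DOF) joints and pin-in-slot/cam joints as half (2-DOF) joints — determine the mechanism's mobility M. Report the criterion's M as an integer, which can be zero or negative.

L=1 J1=0 J2=0
add link → L=2 J1=0 J2=0
C@0,1 dof=2 J2 → L=2 J1=0 J2=1
add link → L=3 J1=0 J2=1
PS@2,0 dof=2 J2 → L=3 J1=0 J2=2
add link → L=4 J1=0 J2=2
PS@2,3 dof=2 J2 → L=4 J1=0 J2=3
add link → L=5 J1=0 J2=3
P@4,3 dof=1 J1 → L=5 J1=1 J2=3
M=3(L−1)−2J1−J2=3·4−2·1−3=7

M = 7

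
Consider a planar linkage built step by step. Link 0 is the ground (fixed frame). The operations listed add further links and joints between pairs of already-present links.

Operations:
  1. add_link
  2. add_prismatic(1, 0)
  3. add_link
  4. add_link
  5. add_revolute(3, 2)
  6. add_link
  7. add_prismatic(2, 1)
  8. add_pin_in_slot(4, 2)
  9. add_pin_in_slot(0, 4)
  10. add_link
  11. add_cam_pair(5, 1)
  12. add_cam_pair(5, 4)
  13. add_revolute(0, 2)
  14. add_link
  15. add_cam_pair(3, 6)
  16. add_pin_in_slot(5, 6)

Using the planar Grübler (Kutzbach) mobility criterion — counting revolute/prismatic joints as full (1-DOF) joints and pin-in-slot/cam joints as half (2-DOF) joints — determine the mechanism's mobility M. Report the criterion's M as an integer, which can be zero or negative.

(L,J1,J2)=(1,0,0); link0 fixed
link1: (2,0,0)
P 1-0 [J1]: (2,1,0)
link2: (3,1,0)
link3: (4,1,0)
R 3-2 [J1]: (4,2,0)
link4: (5,2,0)
P 2-1 [J1]: (5,3,0)
PS 4-2 [J2]: (5,3,1)
PS 0-4 [J2]: (5,3,2)
link5: (6,3,2)
C 5-1 [J2]: (6,3,3)
C 5-4 [J2]: (6,3,4)
R 0-2 [J1]: (6,4,4)
link6: (7,4,4)
C 3-6 [J2]: (7,4,5)
PS 5-6 [J2]: (7,4,6)
Grübler: 3·6 − 2·4 − 6 = 4

M = 4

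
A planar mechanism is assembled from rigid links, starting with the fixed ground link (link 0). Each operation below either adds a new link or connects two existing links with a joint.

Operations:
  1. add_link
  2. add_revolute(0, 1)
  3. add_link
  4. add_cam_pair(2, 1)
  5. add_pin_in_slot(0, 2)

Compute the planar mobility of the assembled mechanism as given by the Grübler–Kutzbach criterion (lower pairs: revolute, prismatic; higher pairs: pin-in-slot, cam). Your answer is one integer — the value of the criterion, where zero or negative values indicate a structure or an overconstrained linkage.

M = 2

link 0 = ground. State L|J1|J2 = 1|0|0
+link1  2|0|0
R(0,1) f=1→J1  2|1|0
+link2  3|1|0
C(2,1) f=2→J2  3|1|1
PS(0,2) f=2→J2  3|1|2
M = 3(3−1)−2·1−2 = 6−2−2 = 2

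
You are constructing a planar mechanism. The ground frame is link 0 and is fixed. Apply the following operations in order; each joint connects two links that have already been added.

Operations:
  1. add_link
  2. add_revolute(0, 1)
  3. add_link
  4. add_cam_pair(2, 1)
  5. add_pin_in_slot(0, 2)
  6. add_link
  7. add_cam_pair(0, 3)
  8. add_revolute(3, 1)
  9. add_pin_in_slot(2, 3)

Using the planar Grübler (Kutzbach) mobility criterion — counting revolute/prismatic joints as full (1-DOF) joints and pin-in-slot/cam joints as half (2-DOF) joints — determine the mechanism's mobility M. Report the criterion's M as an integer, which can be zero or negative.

M = 1

link 0 = ground. State L|J1|J2 = 1|0|0
+link1  2|0|0
R(0,1) f=1→J1  2|1|0
+link2  3|1|0
C(2,1) f=2→J2  3|1|1
PS(0,2) f=2→J2  3|1|2
+link3  4|1|2
C(0,3) f=2→J2  4|1|3
R(3,1) f=1→J1  4|2|3
PS(2,3) f=2→J2  4|2|4
M = 3(4−1)−2·2−4 = 9−4−4 = 1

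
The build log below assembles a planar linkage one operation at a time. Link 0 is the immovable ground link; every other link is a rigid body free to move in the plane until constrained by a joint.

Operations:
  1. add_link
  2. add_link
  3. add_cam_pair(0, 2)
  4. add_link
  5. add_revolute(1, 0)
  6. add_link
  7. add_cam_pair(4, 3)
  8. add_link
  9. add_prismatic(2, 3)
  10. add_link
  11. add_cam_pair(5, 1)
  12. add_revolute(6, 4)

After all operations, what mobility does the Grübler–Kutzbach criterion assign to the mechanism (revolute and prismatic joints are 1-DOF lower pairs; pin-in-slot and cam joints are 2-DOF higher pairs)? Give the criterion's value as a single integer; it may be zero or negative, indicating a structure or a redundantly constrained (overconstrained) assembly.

M = 9

ground; <1,0,0>
#1 <2,0,0>
#2 <3,0,0>
C:0↔2 J2 <3,0,1>
#3 <4,0,1>
R:1↔0 J1 <4,1,1>
#4 <5,1,1>
C:4↔3 J2 <5,1,2>
#5 <6,1,2>
P:2↔3 J1 <6,2,2>
#6 <7,2,2>
C:5↔1 J2 <7,2,3>
R:6↔4 J1 <7,3,3>
3×6 − 2×3 − 1×3 = 9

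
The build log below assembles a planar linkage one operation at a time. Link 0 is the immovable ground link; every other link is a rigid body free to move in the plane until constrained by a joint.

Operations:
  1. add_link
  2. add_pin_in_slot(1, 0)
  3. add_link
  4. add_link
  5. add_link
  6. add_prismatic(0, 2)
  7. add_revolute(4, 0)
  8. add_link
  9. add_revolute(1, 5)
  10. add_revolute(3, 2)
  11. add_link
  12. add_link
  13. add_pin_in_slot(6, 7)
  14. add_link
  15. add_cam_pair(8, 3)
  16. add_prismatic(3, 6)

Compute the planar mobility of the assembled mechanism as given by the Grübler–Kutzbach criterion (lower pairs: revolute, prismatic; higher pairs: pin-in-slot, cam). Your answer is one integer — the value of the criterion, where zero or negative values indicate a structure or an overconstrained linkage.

M = 11

[1;0;0] (link 0 is ground)
L+ [2;0;0]
PS(1,0)∈J2 [2;0;1]
L+ [3;0;1]
L+ [4;0;1]
L+ [5;0;1]
P(0,2)∈J1 [5;1;1]
R(4,0)∈J1 [5;2;1]
L+ [6;2;1]
R(1,5)∈J1 [6;3;1]
R(3,2)∈J1 [6;4;1]
L+ [7;4;1]
L+ [8;4;1]
PS(6,7)∈J2 [8;4;2]
L+ [9;4;2]
C(8,3)∈J2 [9;4;3]
P(3,6)∈J1 [9;5;3]
mobility = 24 − 10 − 3 = 11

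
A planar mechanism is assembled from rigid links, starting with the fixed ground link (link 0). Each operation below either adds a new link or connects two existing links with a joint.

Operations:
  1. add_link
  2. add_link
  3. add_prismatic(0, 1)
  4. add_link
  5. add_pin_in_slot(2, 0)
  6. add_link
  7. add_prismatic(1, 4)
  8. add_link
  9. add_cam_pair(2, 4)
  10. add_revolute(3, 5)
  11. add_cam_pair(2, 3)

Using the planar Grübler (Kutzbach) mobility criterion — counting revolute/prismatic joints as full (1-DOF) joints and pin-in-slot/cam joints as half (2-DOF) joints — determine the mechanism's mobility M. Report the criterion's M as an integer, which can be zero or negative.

[1;0;0] (link 0 is ground)
L+ [2;0;0]
L+ [3;0;0]
P(0,1)∈J1 [3;1;0]
L+ [4;1;0]
PS(2,0)∈J2 [4;1;1]
L+ [5;1;1]
P(1,4)∈J1 [5;2;1]
L+ [6;2;1]
C(2,4)∈J2 [6;2;2]
R(3,5)∈J1 [6;3;2]
C(2,3)∈J2 [6;3;3]
mobility = 15 − 6 − 3 = 6

M = 6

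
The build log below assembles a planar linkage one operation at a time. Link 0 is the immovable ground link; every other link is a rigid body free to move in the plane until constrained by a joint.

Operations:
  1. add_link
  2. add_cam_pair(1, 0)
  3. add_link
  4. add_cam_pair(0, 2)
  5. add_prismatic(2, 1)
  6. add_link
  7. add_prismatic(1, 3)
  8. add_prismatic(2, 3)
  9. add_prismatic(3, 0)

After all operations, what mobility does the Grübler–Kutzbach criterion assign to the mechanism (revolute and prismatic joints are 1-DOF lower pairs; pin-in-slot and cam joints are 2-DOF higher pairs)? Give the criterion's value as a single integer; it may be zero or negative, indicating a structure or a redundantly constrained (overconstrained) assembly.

M = -1

[1;0;0] (link 0 is ground)
L+ [2;0;0]
C(1,0)∈J2 [2;0;1]
L+ [3;0;1]
C(0,2)∈J2 [3;0;2]
P(2,1)∈J1 [3;1;2]
L+ [4;1;2]
P(1,3)∈J1 [4;2;2]
P(2,3)∈J1 [4;3;2]
P(3,0)∈J1 [4;4;2]
mobility = 9 − 8 − 2 = -1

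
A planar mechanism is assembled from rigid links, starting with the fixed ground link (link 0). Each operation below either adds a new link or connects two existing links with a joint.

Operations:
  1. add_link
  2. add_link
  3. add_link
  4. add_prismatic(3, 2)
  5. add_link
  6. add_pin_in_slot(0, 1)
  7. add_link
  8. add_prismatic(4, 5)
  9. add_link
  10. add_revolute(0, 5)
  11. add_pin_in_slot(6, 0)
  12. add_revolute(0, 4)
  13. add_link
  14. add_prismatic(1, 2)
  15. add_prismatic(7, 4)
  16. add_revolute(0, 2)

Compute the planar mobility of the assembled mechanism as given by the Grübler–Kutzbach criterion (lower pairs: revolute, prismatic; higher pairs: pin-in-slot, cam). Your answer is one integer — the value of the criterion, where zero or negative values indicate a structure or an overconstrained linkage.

L=1 J1=0 J2=0
add link → L=2 J1=0 J2=0
add link → L=3 J1=0 J2=0
add link → L=4 J1=0 J2=0
P@3,2 dof=1 J1 → L=4 J1=1 J2=0
add link → L=5 J1=1 J2=0
PS@0,1 dof=2 J2 → L=5 J1=1 J2=1
add link → L=6 J1=1 J2=1
P@4,5 dof=1 J1 → L=6 J1=2 J2=1
add link → L=7 J1=2 J2=1
R@0,5 dof=1 J1 → L=7 J1=3 J2=1
PS@6,0 dof=2 J2 → L=7 J1=3 J2=2
R@0,4 dof=1 J1 → L=7 J1=4 J2=2
add link → L=8 J1=4 J2=2
P@1,2 dof=1 J1 → L=8 J1=5 J2=2
P@7,4 dof=1 J1 → L=8 J1=6 J2=2
R@0,2 dof=1 J1 → L=8 J1=7 J2=2
M=3(L−1)−2J1−J2=3·7−2·7−2=5

M = 5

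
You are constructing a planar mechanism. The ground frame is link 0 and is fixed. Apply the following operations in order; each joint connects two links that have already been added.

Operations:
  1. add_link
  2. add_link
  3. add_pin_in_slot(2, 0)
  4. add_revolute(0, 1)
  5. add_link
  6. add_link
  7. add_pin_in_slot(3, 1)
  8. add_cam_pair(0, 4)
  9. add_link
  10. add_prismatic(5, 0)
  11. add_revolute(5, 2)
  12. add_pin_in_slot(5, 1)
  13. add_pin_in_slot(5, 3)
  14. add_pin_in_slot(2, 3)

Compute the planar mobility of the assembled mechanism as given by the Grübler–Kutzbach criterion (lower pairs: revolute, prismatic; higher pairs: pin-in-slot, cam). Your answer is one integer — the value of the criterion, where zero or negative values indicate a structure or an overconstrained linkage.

(L,J1,J2)=(1,0,0); link0 fixed
link1: (2,0,0)
link2: (3,0,0)
PS 2-0 [J2]: (3,0,1)
R 0-1 [J1]: (3,1,1)
link3: (4,1,1)
link4: (5,1,1)
PS 3-1 [J2]: (5,1,2)
C 0-4 [J2]: (5,1,3)
link5: (6,1,3)
P 5-0 [J1]: (6,2,3)
R 5-2 [J1]: (6,3,3)
PS 5-1 [J2]: (6,3,4)
PS 5-3 [J2]: (6,3,5)
PS 2-3 [J2]: (6,3,6)
Grübler: 3·5 − 2·3 − 6 = 3

M = 3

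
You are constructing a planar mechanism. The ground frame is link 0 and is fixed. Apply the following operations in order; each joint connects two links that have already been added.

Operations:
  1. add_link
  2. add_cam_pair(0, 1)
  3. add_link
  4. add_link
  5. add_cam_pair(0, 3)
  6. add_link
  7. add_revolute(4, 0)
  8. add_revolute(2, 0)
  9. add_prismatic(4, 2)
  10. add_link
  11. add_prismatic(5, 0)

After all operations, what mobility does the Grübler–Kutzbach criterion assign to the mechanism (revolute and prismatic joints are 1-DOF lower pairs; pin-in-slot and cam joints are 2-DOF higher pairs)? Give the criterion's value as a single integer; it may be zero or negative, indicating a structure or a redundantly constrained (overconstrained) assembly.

link 0 = ground. State L|J1|J2 = 1|0|0
+link1  2|0|0
C(0,1) f=2→J2  2|0|1
+link2  3|0|1
+link3  4|0|1
C(0,3) f=2→J2  4|0|2
+link4  5|0|2
R(4,0) f=1→J1  5|1|2
R(2,0) f=1→J1  5|2|2
P(4,2) f=1→J1  5|3|2
+link5  6|3|2
P(5,0) f=1→J1  6|4|2
M = 3(6−1)−2·4−2 = 15−8−2 = 5

M = 5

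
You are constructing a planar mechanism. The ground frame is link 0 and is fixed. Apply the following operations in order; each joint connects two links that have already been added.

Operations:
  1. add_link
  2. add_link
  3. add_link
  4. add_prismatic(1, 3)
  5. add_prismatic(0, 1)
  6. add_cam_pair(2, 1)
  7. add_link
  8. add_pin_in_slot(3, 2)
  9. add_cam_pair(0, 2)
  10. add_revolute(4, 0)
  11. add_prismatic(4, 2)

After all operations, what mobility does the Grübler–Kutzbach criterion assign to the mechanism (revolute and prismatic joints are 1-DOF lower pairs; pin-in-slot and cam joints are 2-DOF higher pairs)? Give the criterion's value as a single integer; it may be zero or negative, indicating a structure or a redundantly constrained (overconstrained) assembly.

[1;0;0] (link 0 is ground)
L+ [2;0;0]
L+ [3;0;0]
L+ [4;0;0]
P(1,3)∈J1 [4;1;0]
P(0,1)∈J1 [4;2;0]
C(2,1)∈J2 [4;2;1]
L+ [5;2;1]
PS(3,2)∈J2 [5;2;2]
C(0,2)∈J2 [5;2;3]
R(4,0)∈J1 [5;3;3]
P(4,2)∈J1 [5;4;3]
mobility = 12 − 8 − 3 = 1

M = 1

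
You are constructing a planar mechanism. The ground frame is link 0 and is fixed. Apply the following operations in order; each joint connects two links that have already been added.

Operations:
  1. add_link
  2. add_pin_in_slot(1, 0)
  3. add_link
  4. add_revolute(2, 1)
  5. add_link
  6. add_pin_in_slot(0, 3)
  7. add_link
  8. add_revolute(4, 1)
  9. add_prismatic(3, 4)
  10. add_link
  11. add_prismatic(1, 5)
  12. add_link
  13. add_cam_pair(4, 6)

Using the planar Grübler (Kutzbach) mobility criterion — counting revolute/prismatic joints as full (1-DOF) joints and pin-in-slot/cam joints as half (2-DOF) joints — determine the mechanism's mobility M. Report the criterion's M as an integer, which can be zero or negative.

M = 7

(L,J1,J2)=(1,0,0); link0 fixed
link1: (2,0,0)
PS 1-0 [J2]: (2,0,1)
link2: (3,0,1)
R 2-1 [J1]: (3,1,1)
link3: (4,1,1)
PS 0-3 [J2]: (4,1,2)
link4: (5,1,2)
R 4-1 [J1]: (5,2,2)
P 3-4 [J1]: (5,3,2)
link5: (6,3,2)
P 1-5 [J1]: (6,4,2)
link6: (7,4,2)
C 4-6 [J2]: (7,4,3)
Grübler: 3·6 − 2·4 − 3 = 7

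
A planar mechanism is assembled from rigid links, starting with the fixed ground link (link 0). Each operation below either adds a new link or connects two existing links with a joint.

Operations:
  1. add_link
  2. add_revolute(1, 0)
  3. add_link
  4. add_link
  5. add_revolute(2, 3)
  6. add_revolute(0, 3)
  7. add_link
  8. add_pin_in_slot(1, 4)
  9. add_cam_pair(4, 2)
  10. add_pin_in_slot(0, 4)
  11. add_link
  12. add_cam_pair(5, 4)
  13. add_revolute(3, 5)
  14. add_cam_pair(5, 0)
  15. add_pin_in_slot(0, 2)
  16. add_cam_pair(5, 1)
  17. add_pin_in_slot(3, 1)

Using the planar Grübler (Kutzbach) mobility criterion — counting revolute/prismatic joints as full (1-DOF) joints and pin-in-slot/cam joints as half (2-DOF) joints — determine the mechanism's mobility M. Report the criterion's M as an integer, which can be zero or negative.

M = -1

ground; <1,0,0>
#1 <2,0,0>
R:1↔0 J1 <2,1,0>
#2 <3,1,0>
#3 <4,1,0>
R:2↔3 J1 <4,2,0>
R:0↔3 J1 <4,3,0>
#4 <5,3,0>
PS:1↔4 J2 <5,3,1>
C:4↔2 J2 <5,3,2>
PS:0↔4 J2 <5,3,3>
#5 <6,3,3>
C:5↔4 J2 <6,3,4>
R:3↔5 J1 <6,4,4>
C:5↔0 J2 <6,4,5>
PS:0↔2 J2 <6,4,6>
C:5↔1 J2 <6,4,7>
PS:3↔1 J2 <6,4,8>
3×5 − 2×4 − 1×8 = -1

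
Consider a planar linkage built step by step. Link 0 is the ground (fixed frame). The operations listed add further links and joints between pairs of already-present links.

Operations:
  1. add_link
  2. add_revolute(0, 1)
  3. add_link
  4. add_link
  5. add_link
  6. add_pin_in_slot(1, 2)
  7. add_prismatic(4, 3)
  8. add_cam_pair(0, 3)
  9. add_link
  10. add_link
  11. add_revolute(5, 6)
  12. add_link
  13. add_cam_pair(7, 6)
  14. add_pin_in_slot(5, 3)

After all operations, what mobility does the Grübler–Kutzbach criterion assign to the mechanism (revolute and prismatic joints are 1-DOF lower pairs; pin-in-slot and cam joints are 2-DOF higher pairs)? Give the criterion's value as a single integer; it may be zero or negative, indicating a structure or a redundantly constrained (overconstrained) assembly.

M = 11

ground; <1,0,0>
#1 <2,0,0>
R:0↔1 J1 <2,1,0>
#2 <3,1,0>
#3 <4,1,0>
#4 <5,1,0>
PS:1↔2 J2 <5,1,1>
P:4↔3 J1 <5,2,1>
C:0↔3 J2 <5,2,2>
#5 <6,2,2>
#6 <7,2,2>
R:5↔6 J1 <7,3,2>
#7 <8,3,2>
C:7↔6 J2 <8,3,3>
PS:5↔3 J2 <8,3,4>
3×7 − 2×3 − 1×4 = 11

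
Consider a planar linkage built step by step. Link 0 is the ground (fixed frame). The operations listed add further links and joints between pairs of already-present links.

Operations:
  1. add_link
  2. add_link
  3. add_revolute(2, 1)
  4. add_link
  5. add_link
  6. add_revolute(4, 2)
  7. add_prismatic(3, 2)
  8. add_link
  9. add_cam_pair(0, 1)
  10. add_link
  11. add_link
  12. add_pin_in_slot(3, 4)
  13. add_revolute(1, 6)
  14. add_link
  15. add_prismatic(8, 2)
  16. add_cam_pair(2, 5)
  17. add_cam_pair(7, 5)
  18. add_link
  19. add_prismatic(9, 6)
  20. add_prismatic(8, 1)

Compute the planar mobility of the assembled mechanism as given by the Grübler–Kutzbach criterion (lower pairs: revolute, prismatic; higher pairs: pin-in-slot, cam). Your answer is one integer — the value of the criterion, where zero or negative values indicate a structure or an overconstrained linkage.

ground; <1,0,0>
#1 <2,0,0>
#2 <3,0,0>
R:2↔1 J1 <3,1,0>
#3 <4,1,0>
#4 <5,1,0>
R:4↔2 J1 <5,2,0>
P:3↔2 J1 <5,3,0>
#5 <6,3,0>
C:0↔1 J2 <6,3,1>
#6 <7,3,1>
#7 <8,3,1>
PS:3↔4 J2 <8,3,2>
R:1↔6 J1 <8,4,2>
#8 <9,4,2>
P:8↔2 J1 <9,5,2>
C:2↔5 J2 <9,5,3>
C:7↔5 J2 <9,5,4>
#9 <10,5,4>
P:9↔6 J1 <10,6,4>
P:8↔1 J1 <10,7,4>
3×9 − 2×7 − 1×4 = 9

M = 9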